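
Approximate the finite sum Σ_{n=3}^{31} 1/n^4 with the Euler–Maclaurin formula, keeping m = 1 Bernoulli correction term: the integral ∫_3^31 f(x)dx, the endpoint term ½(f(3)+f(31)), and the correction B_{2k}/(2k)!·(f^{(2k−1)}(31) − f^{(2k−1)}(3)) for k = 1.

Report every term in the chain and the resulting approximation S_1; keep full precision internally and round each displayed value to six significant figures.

S_1 ≈ 0.0198796

Integral: ∫_3^31 1/x^4 dx = 0.0123345.
Endpoint term: (f(3) + f(31))/2 = (0.0123457 + 1.08281e-06)/2 = 0.00617338.
Running total after boundary: 0.0185079.
Correction k=1: B_{2}/2! · (f^{(1)}(31) − f^{(1)}(3)) = 1/12 · (-1.39718e-07 − (-0.0164609)) = 0.00137173.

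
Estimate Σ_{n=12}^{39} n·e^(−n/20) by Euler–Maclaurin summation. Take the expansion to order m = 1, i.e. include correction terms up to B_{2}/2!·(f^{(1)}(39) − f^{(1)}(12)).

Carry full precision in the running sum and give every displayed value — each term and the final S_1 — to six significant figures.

S_1 ≈ 189.394

∫_12^39 x·e^(−x/20) dx evaluates to 183.356.
Endpoint term: (f(12) + f(39))/2 = (6.58574 + 5.54869)/2 = 6.06721.
So far: 189.423.
Correction k=1: B_{2}/2! · (f^{(1)}(39) − f^{(1)}(12)) = 1/12 · (-0.135160 − 0.219525) = -0.0295571.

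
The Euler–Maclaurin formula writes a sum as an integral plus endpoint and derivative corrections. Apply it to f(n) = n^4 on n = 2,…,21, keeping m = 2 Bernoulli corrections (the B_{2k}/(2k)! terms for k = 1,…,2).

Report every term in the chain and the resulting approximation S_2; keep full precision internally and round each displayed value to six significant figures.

Integral: ∫_2^21 x^4 dx = 816814.
Boundary: ½(f(2) + f(21)) = ½(16.0000 + 194481) = 97248.5.
So far: 914062.
k=1: B_{2}/(2)! × [f^{(1)}(21) − f^{(1)}(2)] = 1/12 × (37044.0 − 32.0000) = 3084.33.
Partial sum through k=1: 917147.
k=2: B_{4}/(4)! × [f^{(3)}(21) − f^{(3)}(2)] = −1/720 × (504.000 − 48.0000) = -0.633333.

S_2 ≈ 917146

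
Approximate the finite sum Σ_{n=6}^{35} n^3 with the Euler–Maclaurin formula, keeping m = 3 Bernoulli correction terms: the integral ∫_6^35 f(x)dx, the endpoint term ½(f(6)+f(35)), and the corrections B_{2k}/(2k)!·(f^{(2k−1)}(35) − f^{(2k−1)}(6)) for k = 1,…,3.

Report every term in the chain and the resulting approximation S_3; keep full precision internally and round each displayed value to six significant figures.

∫_6^35 x^3 dx evaluates to 374832.
Endpoint term: (f(6) + f(35))/2 = (216.000 + 42875.0)/2 = 21545.5.
Integral + boundary = 396378.
k=1: B_{2}/(2)! × [f^{(1)}(35) − f^{(1)}(6)] = 1/12 × (3675.00 − 108.000) = 297.250.
After k=1: 396675.
k=2: B_{4}/(4)! × [f^{(3)}(35) − f^{(3)}(6)] = −1/720 × (6.00000 − 6.00000) = 0.00000.
After k=2: 396675.
k=3: B_{6}/(6)! × [f^{(5)}(35) − f^{(5)}(6)] = 1/30240 × (0.00000 − 0.00000) = 0.00000.

S_3 ≈ 396675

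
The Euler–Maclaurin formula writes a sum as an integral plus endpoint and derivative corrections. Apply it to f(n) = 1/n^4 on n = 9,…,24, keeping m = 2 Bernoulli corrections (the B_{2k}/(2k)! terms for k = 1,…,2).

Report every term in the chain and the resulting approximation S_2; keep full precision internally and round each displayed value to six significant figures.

∫_9^24 1/x^4 dx evaluates to 0.000433135.
½[f(9) + f(24)] = ½[0.000152416 + 3.01408e-06] = 7.77149e-05.
So far: 0.000510850.
k=1: B_{2}/(2)! × [f^{(1)}(24) − f^{(1)}(9)] = 1/12 × (-5.02347e-07 − (-6.77404e-05)) = 5.60317e-06.
After k=1: 0.000516453.
k=2: B_{4}/(4)! × [f^{(3)}(24) − f^{(3)}(9)] = −1/720 × (-2.61639e-08 − (-2.50890e-05)) = -3.48095e-08.

S_2 ≈ 0.000516418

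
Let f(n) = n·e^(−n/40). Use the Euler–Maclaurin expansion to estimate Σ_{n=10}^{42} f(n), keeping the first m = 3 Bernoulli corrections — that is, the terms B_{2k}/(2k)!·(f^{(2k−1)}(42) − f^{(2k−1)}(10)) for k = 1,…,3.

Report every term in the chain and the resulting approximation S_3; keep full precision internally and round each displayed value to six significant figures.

S_3 ≈ 420.998

∫_10^42 x·e^(−x/40) dx evaluates to 409.806.
Endpoint term: (f(10) + f(42))/2 = (7.78801 + 14.6974)/2 = 11.2427.
So far: 421.048.
Order-1 term: 1/12 · (-0.0174969 − 0.584101) = -0.0501331.
After k=1: 420.998.
Order-2 term: −1/720 · (0.000426487 − 0.00133856) = 1.26677e-06.
After k=2: 420.998.
Order-3 term: 1/30240 · (5.39943e-07 − 1.44504e-06) = -2.99305e-11.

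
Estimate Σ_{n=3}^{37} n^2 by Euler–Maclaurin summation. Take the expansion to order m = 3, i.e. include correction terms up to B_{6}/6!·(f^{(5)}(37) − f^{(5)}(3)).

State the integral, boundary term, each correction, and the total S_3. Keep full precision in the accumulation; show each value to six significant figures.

The integral term ∫_3^37 x^2 dx = 16875.3.
Boundary: ½(f(3) + f(37)) = ½(9.00000 + 1369.00) = 689.000.
So far: 17564.3.
k=1: B_{2}/(2)! × [f^{(1)}(37) − f^{(1)}(3)] = 1/12 × (74.0000 − 6.00000) = 5.66667.
Running total after k=1: 17570.0.
k=2: B_{4}/(4)! × [f^{(3)}(37) − f^{(3)}(3)] = −1/720 × (0.00000 − 0.00000) = 0.00000.
Running total after k=2: 17570.0.
k=3: B_{6}/(6)! × [f^{(5)}(37) − f^{(5)}(3)] = 1/30240 × (0.00000 − 0.00000) = 0.00000.

S_3 ≈ 17570.0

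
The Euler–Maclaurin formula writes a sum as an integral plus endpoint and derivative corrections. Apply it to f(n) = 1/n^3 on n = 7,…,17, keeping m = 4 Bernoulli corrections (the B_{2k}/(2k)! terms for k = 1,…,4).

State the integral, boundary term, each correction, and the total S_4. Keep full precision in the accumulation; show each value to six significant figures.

Integral: ∫_7^17 1/x^3 dx = 0.00847398.
Boundary: ½(f(7) + f(17)) = ½(0.00291545 + 0.000203542) = 0.00155950.
Running total after boundary: 0.0100335.
Order-1 term: 1/12 · (-3.59191e-05 − (-0.00124948)) = 0.000101130.
Running total after k=1: 0.0101346.
Order-2 term: −1/720 · (-2.48575e-06 − (-0.000509992)) = -7.04869e-07.
Running total after k=2: 0.0101339.
Order-3 term: 1/30240 · (-3.61251e-07 − (-0.000437136)) = 1.44436e-08.
Running total after k=3: 0.0101339.
Order-4 term: −1/1209600 · (-9.00003e-08 − (-0.000642322)) = -5.30946e-10.

S_4 ≈ 0.0101339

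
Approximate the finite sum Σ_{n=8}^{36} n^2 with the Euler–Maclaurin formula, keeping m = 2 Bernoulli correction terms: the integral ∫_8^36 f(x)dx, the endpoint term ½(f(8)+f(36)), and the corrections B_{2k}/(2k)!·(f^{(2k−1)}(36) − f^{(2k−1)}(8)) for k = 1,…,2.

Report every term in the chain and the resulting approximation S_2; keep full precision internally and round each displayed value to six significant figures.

The integral term ∫_8^36 x^2 dx = 15381.3.
½[f(8) + f(36)] = ½[64.0000 + 1296.00] = 680.000.
Integral + boundary = 16061.3.
Correction k=1: B_{2}/2! · (f^{(1)}(36) − f^{(1)}(8)) = 1/12 · (72.0000 − 16.0000) = 4.66667.
Partial sum through k=1: 16066.0.
Correction k=2: B_{4}/4! · (f^{(3)}(36) − f^{(3)}(8)) = −1/720 · (0.00000 − 0.00000) = 0.00000.

S_2 ≈ 16066.0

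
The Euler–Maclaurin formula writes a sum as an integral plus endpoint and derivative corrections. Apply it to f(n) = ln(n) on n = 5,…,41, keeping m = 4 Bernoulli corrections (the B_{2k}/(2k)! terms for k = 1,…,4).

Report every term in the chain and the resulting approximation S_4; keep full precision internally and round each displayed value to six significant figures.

S_4 ≈ 110.856

The integral term ∫_5^41 ln(x) dx = 108.209.
Endpoint term: (f(5) + f(41))/2 = (1.60944 + 3.71357)/2 = 2.66150.
Integral + boundary = 110.871.
Correction k=1: B_{2}/2! · (f^{(1)}(41) − f^{(1)}(5)) = 1/12 · (0.0243902 − 0.200000) = -0.0146341.
Partial sum through k=1: 110.856.
Correction k=2: B_{4}/4! · (f^{(3)}(41) − f^{(3)}(5)) = −1/720 · (2.90187e-05 − 0.0160000) = 2.21819e-05.
Partial sum through k=2: 110.856.
Correction k=3: B_{6}/6! · (f^{(5)}(41) − f^{(5)}(5)) = 1/30240 · (2.07153e-07 − 0.00768000) = -2.53961e-07.
Partial sum through k=3: 110.856.
Correction k=4: B_{8}/8! · (f^{(7)}(41) − f^{(7)}(5)) = −1/1209600 · (3.69697e-09 − 0.00921600) = 7.61904e-09.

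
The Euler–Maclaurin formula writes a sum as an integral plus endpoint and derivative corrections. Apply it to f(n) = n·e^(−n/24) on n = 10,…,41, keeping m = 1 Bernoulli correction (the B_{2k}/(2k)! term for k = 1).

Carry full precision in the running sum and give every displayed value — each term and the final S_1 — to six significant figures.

Integral: ∫_10^41 x·e^(−x/24) dx = 255.319.
Boundary: ½(f(10) + f(41)) = ½(6.59241 + 7.42787) = 7.01014.
Running total after boundary: 262.329.
k=1: B_{2}/(2)! × [f^{(1)}(41) − f^{(1)}(10)] = 1/12 × (-0.128327 − 0.384557) = -0.0427403.

S_1 ≈ 262.286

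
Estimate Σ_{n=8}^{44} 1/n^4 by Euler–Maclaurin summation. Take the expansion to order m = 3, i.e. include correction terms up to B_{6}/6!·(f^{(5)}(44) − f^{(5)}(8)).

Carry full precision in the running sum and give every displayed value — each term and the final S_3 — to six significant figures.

S_3 ≈ 0.000779425

The integral term ∫_8^44 1/x^4 dx = 0.000647129.
Boundary: ½(f(8) + f(44)) = ½(0.000244141 + 2.66802e-07) = 0.000122204.
Integral + boundary = 0.000769332.
k=1: B_{2}/(2)! × [f^{(1)}(44) − f^{(1)}(8)] = 1/12 × (-2.42547e-08 − (-0.000122070)) = 1.01705e-05.
Partial sum through k=1: 0.000779503.
k=2: B_{4}/(4)! × [f^{(3)}(44) − f^{(3)}(8)] = −1/720 × (-3.75848e-10 − (-5.72205e-05)) = -7.94723e-08.
Partial sum through k=2: 0.000779423.
k=3: B_{6}/(6)! × [f^{(5)}(44) − f^{(5)}(8)] = 1/30240 × (-1.08716e-11 − (-5.00679e-05)) = 1.65568e-09.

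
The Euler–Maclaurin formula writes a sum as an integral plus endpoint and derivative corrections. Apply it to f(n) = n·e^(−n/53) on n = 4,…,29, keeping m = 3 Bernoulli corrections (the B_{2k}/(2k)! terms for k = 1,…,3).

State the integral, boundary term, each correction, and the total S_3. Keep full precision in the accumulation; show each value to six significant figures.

S_3 ≈ 297.055

∫_4^29 x·e^(−x/53) dx evaluates to 286.861.
Boundary: ½(f(4) + f(29)) = ½(3.70922 + 16.7790) = 10.2441.
Integral + boundary = 297.105.
Order-1 term: 1/12 · (0.262001 − 0.857321) = -0.0496100.
After k=1: 297.055.
Order-2 term: −1/720 · (0.000505223 − 0.000965444) = 6.39196e-07.
After k=2: 297.055.
Order-3 term: 1/30240 · (3.26513e-07 − 5.78741e-07) = -8.34089e-12.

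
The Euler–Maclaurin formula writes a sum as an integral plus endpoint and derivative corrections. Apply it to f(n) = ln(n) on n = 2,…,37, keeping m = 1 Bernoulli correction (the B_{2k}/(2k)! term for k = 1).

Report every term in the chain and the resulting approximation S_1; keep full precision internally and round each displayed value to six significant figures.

S_1 ≈ 99.3303

The integral term ∫_2^37 ln(x) dx = 97.2177.
½[f(2) + f(37)] = ½[0.693147 + 3.61092] = 2.15203.
Running total after boundary: 99.3697.
Correction k=1: B_{2}/2! · (f^{(1)}(37) − f^{(1)}(2)) = 1/12 · (0.0270270 − 0.500000) = -0.0394144.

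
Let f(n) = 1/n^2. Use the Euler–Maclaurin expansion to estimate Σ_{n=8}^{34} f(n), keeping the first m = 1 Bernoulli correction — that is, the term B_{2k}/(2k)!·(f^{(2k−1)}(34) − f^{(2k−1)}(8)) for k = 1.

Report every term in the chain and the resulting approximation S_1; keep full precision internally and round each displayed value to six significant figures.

∫_8^34 1/x^2 dx evaluates to 0.0955882.
½[f(8) + f(34)] = ½[0.0156250 + 0.000865052] = 0.00824503.
Integral + boundary = 0.103833.
Correction k=1: B_{2}/2! · (f^{(1)}(34) − f^{(1)}(8)) = 1/12 · (-5.08854e-05 − (-0.00390625)) = 0.000321280.

S_1 ≈ 0.104155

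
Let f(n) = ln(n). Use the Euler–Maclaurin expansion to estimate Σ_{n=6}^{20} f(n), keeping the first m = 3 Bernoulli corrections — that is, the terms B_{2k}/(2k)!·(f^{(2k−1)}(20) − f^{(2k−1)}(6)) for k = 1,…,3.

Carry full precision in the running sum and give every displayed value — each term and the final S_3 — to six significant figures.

S_3 ≈ 37.5481

The integral term ∫_6^20 ln(x) dx = 35.1641.
Boundary: ½(f(6) + f(20)) = ½(1.79176 + 2.99573) = 2.39375.
Integral + boundary = 37.5578.
Order-1 term: 1/12 · (0.0500000 − 0.166667) = -0.00972222.
After k=1: 37.5481.
Order-2 term: −1/720 · (0.000250000 − 0.00925926) = 1.25129e-05.
After k=2: 37.5481.
Order-3 term: 1/30240 · (7.50000e-06 − 0.00308642) = -1.01816e-07.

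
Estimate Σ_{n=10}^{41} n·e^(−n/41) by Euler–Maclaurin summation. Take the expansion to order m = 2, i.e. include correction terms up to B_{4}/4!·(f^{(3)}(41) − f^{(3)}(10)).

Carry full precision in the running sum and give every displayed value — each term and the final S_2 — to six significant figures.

S_2 ≈ 413.032

The integral term ∫_10^41 x·e^(−x/41) dx = 401.622.
Endpoint term: (f(10) + f(41))/2 = (7.83564 + 15.0831)/2 = 11.4593.
Integral + boundary = 413.081.
Order-1 term: 1/12 · (0.00000 − 0.592451) = -0.0493709.
After k=1: 413.032.
Order-2 term: −1/720 · (0.000437691 − 0.00128470) = 1.17640e-06.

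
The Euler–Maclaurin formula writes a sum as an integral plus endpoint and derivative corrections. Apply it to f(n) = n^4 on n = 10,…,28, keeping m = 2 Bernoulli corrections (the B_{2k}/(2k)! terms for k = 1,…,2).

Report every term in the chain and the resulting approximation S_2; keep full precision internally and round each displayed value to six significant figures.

S_2 ≈ 3.74138e+06

∫_10^28 x^4 dx evaluates to 3.42207e+06.
Endpoint term: (f(10) + f(28))/2 = (10000.0 + 614656)/2 = 312328.
Running total after boundary: 3.73440e+06.
Order-1 term: 1/12 · (87808.0 − 4000.00) = 6984.00.
After k=1: 3.74139e+06.
Order-2 term: −1/720 · (672.000 − 240.000) = -0.600000.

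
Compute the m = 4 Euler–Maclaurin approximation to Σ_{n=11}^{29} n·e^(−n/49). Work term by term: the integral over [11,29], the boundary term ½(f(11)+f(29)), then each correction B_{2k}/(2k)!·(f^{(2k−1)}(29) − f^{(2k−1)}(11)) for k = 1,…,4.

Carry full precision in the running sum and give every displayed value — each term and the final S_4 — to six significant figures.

S_4 ≈ 246.469

The integral term ∫_11^29 x·e^(−x/49) dx = 234.085.
½[f(11) + f(29)] = ½[8.78816 + 16.0460] = 12.4171.
So far: 246.502.
Correction k=1: B_{2}/2! · (f^{(1)}(29) − f^{(1)}(11)) = 1/12 · (0.225841 − 0.619574) = -0.0328111.
Partial sum through k=1: 246.469.
Correction k=2: B_{4}/4! · (f^{(3)}(29) − f^{(3)}(11)) = −1/720 · (0.000554961 − 0.000923541) = 5.11916e-07.
Partial sum through k=2: 246.469.
Correction k=3: B_{6}/6! · (f^{(5)}(29) − f^{(5)}(11)) = 1/30240 · (4.23099e-07 − 6.61821e-07) = -7.89426e-12.
Partial sum through k=3: 246.469.
Correction k=4: B_{8}/8! · (f^{(7)}(29) − f^{(7)}(11)) = −1/1209600 · (2.56168e-10 − 3.91085e-10) = 1.11538e-16.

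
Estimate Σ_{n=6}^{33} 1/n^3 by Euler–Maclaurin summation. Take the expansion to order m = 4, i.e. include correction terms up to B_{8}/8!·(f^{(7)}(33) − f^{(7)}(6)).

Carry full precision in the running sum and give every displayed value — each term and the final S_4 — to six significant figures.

The integral term ∫_6^33 1/x^3 dx = 0.0134298.
Endpoint term: (f(6) + f(33))/2 = (0.00462963 + 2.78265e-05)/2 = 0.00232873.
Integral + boundary = 0.0157585.
Order-1 term: 1/12 · (-2.52968e-06 − (-0.00231481)) = 0.000192690.
Running total after k=1: 0.0159512.
Order-2 term: −1/720 · (-4.64588e-08 − (-0.00128601)) = -1.78606e-06.
Running total after k=2: 0.0159494.
Order-3 term: 1/30240 · (-1.79180e-09 − (-0.00150034)) = 4.96145e-08.
Running total after k=3: 0.0159494.
Order-4 term: −1/1209600 · (-1.18466e-10 − (-0.00300069)) = -2.48073e-09.

S_4 ≈ 0.0159494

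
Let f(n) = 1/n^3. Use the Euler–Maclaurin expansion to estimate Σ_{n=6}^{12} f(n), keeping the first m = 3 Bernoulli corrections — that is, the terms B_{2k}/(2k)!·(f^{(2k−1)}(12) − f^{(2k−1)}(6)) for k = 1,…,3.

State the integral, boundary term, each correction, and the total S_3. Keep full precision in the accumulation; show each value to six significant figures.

The integral term ∫_6^12 1/x^3 dx = 0.0104167.
½[f(6) + f(12)] = ½[0.00462963 + 0.000578704] = 0.00260417.
Running total after boundary: 0.0130208.
Correction k=1: B_{2}/2! · (f^{(1)}(12) − f^{(1)}(6)) = 1/12 · (-0.000144676 − (-0.00231481)) = 0.000180845.
Running total after k=1: 0.0132017.
Correction k=2: B_{4}/4! · (f^{(3)}(12) − f^{(3)}(6)) = −1/720 · (-2.00939e-05 − (-0.00128601)) = -1.75821e-06.
Running total after k=2: 0.0131999.
Correction k=3: B_{6}/6! · (f^{(5)}(12) − f^{(5)}(6)) = 1/30240 · (-5.86071e-06 − (-0.00150034)) = 4.94207e-08.

S_3 ≈ 0.0132000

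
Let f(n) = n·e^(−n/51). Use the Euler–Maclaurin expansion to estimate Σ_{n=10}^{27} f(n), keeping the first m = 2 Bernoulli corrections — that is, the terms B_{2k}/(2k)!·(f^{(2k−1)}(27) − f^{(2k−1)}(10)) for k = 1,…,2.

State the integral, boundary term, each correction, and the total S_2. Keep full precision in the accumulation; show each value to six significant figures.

Integral: ∫_10^27 x·e^(−x/51) dx = 214.231.
Boundary: ½(f(10) + f(27)) = ½(8.21948 + 15.9017) = 12.0606.
Running total after boundary: 226.292.
k=1: B_{2}/(2)! × [f^{(1)}(27) − f^{(1)}(10)] = 1/12 × (0.277154 − 0.660782) = -0.0319690.
Running total after k=1: 226.260.
k=2: B_{4}/(4)! × [f^{(3)}(27) − f^{(3)}(10)] = −1/720 × (0.000559422 − 0.000886073) = 4.53683e-07.

S_2 ≈ 226.260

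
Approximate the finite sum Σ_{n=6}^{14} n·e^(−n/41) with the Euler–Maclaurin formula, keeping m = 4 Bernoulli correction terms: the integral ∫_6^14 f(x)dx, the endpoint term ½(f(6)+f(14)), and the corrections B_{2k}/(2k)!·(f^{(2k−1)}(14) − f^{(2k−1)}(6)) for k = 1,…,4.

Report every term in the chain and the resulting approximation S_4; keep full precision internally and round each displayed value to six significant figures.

S_4 ≈ 69.5127

Integral: ∫_6^14 x·e^(−x/41) dx = 61.9684.
Endpoint term: (f(6) + f(14))/2 = (5.18318 + 9.95021)/2 = 7.56669.
Integral + boundary = 69.5351.
Correction k=1: B_{2}/2! · (f^{(1)}(14) − f^{(1)}(6)) = 1/12 · (0.468041 − 0.737444) = -0.0224502.
Running total after k=1: 69.5127.
Correction k=2: B_{4}/4! · (f^{(3)}(14) − f^{(3)}(6)) = −1/720 · (0.00112403 − 0.00146649) = 4.75634e-07.
Running total after k=2: 69.5127.
Correction k=3: B_{6}/6! · (f^{(5)}(14) − f^{(5)}(6)) = 1/30240 · (1.17171e-06 − 1.48381e-06) = -1.03209e-11.
Running total after k=3: 69.5127.
Correction k=4: B_{8}/8! · (f^{(7)}(14) − f^{(7)}(6)) = −1/1209600 · (9.96277e-10 − 1.24642e-09) = 2.06797e-16.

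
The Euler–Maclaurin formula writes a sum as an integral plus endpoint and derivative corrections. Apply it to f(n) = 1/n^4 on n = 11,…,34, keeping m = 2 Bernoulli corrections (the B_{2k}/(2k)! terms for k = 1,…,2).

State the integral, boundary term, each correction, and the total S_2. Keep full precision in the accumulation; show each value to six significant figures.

S_2 ≈ 0.000278536

∫_11^34 1/x^4 dx evaluates to 0.000241957.
Endpoint term: (f(11) + f(34))/2 = (6.83013e-05 + 7.48315e-07)/2 = 3.45248e-05.
Running total after boundary: 0.000276482.
Order-1 term: 1/12 · (-8.80370e-08 − (-2.48369e-05)) = 2.06240e-06.
Partial sum through k=1: 0.000278545.
Order-2 term: −1/720 · (-2.28470e-09 − (-6.15790e-06)) = -8.54946e-09.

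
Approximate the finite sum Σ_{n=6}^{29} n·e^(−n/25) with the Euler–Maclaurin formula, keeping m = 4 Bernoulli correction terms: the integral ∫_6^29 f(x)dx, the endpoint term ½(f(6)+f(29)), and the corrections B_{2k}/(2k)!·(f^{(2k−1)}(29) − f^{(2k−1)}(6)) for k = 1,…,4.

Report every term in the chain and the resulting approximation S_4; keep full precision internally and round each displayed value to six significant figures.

S_4 ≈ 193.282

Integral: ∫_6^29 x·e^(−x/25) dx = 186.430.
Boundary: ½(f(6) + f(29)) = ½(4.71977 + 9.09110) = 6.90543.
Integral + boundary = 193.336.
k=1: B_{2}/(2)! × [f^{(1)}(29) − f^{(1)}(6)] = 1/12 × (-0.0501578 − 0.597837) = -0.0539996.
Running total after k=1: 193.282.
k=2: B_{4}/(4)! × [f^{(3)}(29) − f^{(3)}(6)] = −1/720 × (0.000922903 − 0.00347375) = 3.54284e-06.
Running total after k=2: 193.282.
k=3: B_{6}/(6)! × [f^{(5)}(29) − f^{(5)}(6)] = 1/30240 × (3.08169e-06 − 9.58553e-06) = -2.15074e-10.
Running total after k=3: 193.282.
k=4: B_{8}/(8)! × [f^{(7)}(29) − f^{(7)}(6)] = −1/1209600 × (7.49879e-09 − 2.17809e-08) = 1.18073e-14.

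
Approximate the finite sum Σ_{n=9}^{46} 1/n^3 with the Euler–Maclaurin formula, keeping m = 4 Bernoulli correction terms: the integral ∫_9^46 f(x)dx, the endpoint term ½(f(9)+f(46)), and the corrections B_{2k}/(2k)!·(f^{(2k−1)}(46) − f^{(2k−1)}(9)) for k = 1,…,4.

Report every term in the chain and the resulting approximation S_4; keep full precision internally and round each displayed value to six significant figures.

Integral: ∫_9^46 1/x^3 dx = 0.00593654.
½[f(9) + f(46)] = ½[0.00137174 + 1.02737e-05] = 0.000691008.
Integral + boundary = 0.00662755.
Correction k=1: B_{2}/2! · (f^{(1)}(46) − f^{(1)}(9)) = 1/12 · (-6.70023e-07 − (-0.000457247)) = 3.80481e-05.
After k=1: 0.00666560.
Correction k=2: B_{4}/4! · (f^{(3)}(46) − f^{(3)}(9)) = −1/720 · (-6.33292e-09 − (-0.000112901)) = -1.56798e-07.
After k=2: 0.00666544.
Correction k=3: B_{6}/6! · (f^{(5)}(46) − f^{(5)}(9)) = 1/30240 · (-1.25701e-10 − (-5.85410e-05)) = 1.93588e-09.
After k=3: 0.00666545.
Correction k=4: B_{8}/8! · (f^{(7)}(46) − f^{(7)}(9)) = −1/1209600 · (-4.27715e-12 − (-5.20365e-05)) = -4.30196e-11.

S_4 ≈ 0.00666545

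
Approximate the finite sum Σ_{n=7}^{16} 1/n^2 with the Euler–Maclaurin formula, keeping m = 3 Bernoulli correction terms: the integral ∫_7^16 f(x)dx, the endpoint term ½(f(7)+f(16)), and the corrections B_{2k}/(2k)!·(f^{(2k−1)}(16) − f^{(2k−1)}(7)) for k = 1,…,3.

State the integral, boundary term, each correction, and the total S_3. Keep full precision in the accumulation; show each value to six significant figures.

The integral term ∫_7^16 1/x^2 dx = 0.0803571.
Endpoint term: (f(7) + f(16))/2 = (0.0204082 + 0.00390625)/2 = 0.0121572.
Running total after boundary: 0.0925143.
Correction k=1: B_{2}/2! · (f^{(1)}(16) − f^{(1)}(7)) = 1/12 · (-0.000488281 − (-0.00583090)) = 0.000445219.
After k=1: 0.0929596.
Correction k=2: B_{4}/4! · (f^{(3)}(16) − f^{(3)}(7)) = −1/720 · (-2.28882e-05 − (-0.00142798)) = -1.95151e-06.
After k=2: 0.0929576.
Correction k=3: B_{6}/6! · (f^{(5)}(16) − f^{(5)}(7)) = 1/30240 · (-2.68221e-06 − (-0.000874271)) = 2.88224e-08.

S_3 ≈ 0.0929576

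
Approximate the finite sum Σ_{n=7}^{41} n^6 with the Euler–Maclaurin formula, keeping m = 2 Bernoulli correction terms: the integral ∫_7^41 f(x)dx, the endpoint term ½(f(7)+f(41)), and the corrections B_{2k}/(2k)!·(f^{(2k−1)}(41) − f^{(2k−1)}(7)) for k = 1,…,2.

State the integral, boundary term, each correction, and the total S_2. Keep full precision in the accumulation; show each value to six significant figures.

S_2 ≈ 3.02549e+10

Integral: ∫_7^41 x^6 dx = 2.78219e+10.
Boundary: ½(f(7) + f(41)) = ½(117649 + 4.75010e+09) = 2.37511e+09.
Integral + boundary = 3.01970e+10.
Order-1 term: 1/12 · (6.95137e+08 − 100842) = 5.79197e+07.
Running total after k=1: 3.02550e+10.
Order-2 term: −1/720 · (8.27052e+06 − 41160.0) = -11429.7.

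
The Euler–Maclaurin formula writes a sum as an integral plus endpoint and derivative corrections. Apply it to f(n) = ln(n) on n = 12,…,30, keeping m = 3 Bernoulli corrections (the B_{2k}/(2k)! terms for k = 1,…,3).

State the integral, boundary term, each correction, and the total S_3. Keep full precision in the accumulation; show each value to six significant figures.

∫_12^30 ln(x) dx evaluates to 54.2170.
Endpoint term: (f(12) + f(30))/2 = (2.48491 + 3.40120)/2 = 2.94305.
Integral + boundary = 57.1601.
Order-1 term: 1/12 · (0.0333333 − 0.0833333) = -0.00416667.
After k=1: 57.1559.
Order-2 term: −1/720 · (7.40741e-05 − 0.00115741) = 1.50463e-06.
After k=2: 57.1559.
Order-3 term: 1/30240 · (9.87654e-07 − 9.64506e-05) = -3.15684e-09.

S_3 ≈ 57.1559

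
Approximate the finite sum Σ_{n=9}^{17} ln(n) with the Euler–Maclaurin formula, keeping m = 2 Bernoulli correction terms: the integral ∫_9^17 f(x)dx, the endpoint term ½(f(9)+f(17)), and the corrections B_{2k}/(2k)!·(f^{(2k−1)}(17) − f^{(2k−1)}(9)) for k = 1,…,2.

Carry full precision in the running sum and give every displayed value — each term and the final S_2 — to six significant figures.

Integral: ∫_9^17 ln(x) dx = 20.3896.
Boundary: ½(f(9) + f(17)) = ½(2.19722 + 2.83321) = 2.51522.
So far: 22.9048.
Correction k=1: B_{2}/2! · (f^{(1)}(17) − f^{(1)}(9)) = 1/12 · (0.0588235 − 0.111111) = -0.00435730.
Partial sum through k=1: 22.9005.
Correction k=2: B_{4}/4! · (f^{(3)}(17) − f^{(3)}(9)) = −1/720 · (0.000407083 − 0.00274348) = 3.24500e-06.

S_2 ≈ 22.9005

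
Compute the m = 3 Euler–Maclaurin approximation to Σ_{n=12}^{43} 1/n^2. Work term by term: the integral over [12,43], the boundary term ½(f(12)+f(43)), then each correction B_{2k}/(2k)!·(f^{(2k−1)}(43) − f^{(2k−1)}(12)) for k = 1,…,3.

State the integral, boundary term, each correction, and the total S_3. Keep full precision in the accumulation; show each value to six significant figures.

The integral term ∫_12^43 1/x^2 dx = 0.0600775.
Endpoint term: (f(12) + f(43))/2 = (0.00694444 + 0.000540833)/2 = 0.00374264.
Running total after boundary: 0.0638202.
k=1: B_{2}/(2)! × [f^{(1)}(43) − f^{(1)}(12)] = 1/12 × (-2.51550e-05 − (-0.00115741)) = 9.43544e-05.
Partial sum through k=1: 0.0639145.
k=2: B_{4}/(4)! × [f^{(3)}(43) − f^{(3)}(12)] = −1/720 × (-1.63256e-07 − (-9.64506e-05)) = -1.33732e-07.
Partial sum through k=2: 0.0639144.
k=3: B_{6}/(6)! × [f^{(5)}(43) − f^{(5)}(12)] = 1/30240 × (-2.64883e-09 − (-2.00939e-05)) = 6.64393e-10.

S_3 ≈ 0.0639144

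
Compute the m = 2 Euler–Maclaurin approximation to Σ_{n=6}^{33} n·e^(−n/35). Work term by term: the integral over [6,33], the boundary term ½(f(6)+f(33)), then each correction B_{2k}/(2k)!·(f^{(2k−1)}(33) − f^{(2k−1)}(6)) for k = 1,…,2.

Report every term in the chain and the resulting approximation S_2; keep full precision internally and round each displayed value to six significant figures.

S_2 ≈ 290.787

Integral: ∫_6^33 x·e^(−x/35) dx = 281.889.
½[f(6) + f(33)] = ½[5.05476 + 12.8539] = 8.95435.
So far: 290.843.
Correction k=1: B_{2}/2! · (f^{(1)}(33) − f^{(1)}(6)) = 1/12 · (0.0222579 − 0.698039) = -0.0563151.
Partial sum through k=1: 290.787.
Correction k=2: B_{4}/4! · (f^{(3)}(33) − f^{(3)}(6)) = −1/720 · (0.000654110 − 0.00194527) = 1.79328e-06.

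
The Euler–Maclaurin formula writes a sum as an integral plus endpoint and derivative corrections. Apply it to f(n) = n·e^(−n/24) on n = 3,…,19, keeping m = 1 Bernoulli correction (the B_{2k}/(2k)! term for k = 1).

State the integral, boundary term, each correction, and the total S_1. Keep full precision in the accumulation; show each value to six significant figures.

Integral: ∫_3^19 x·e^(−x/24) dx = 104.270.
½[f(3) + f(19)] = ½[2.64749 + 8.60869] = 5.62809.
So far: 109.898.
Order-1 term: 1/12 · (0.0943935 − 0.772185) = -0.0564826.

S_1 ≈ 109.842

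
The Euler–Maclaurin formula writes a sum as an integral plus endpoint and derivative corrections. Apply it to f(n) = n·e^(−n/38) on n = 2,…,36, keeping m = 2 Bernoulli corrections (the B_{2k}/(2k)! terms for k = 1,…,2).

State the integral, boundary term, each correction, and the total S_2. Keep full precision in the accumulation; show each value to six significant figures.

S_2 ≈ 359.543

∫_2^36 x·e^(−x/38) dx evaluates to 351.687.
Boundary: ½(f(2) + f(36)) = ½(1.89746 + 13.9594) = 7.92841.
Running total after boundary: 359.616.
Order-1 term: 1/12 · (0.0204084 − 0.898796) = -0.0731990.
After k=1: 359.543.
Order-2 term: −1/720 · (0.000551197 − 0.00193646) = 1.92398e-06.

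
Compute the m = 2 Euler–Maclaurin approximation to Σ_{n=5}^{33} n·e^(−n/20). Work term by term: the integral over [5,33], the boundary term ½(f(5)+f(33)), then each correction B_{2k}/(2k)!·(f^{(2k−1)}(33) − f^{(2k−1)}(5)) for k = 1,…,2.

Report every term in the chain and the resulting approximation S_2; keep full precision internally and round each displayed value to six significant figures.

S_2 ≈ 190.884

Integral: ∫_5^33 x·e^(−x/20) dx = 185.827.
Boundary: ½(f(5) + f(33)) = ½(3.89400 + 6.33765) = 5.11583.
So far: 190.943.
k=1: B_{2}/(2)! × [f^{(1)}(33) − f^{(1)}(5)] = 1/12 × (-0.124832 − 0.584101) = -0.0590778.
Running total after k=1: 190.884.
k=2: B_{4}/(4)! × [f^{(3)}(33) − f^{(3)}(5)] = −1/720 × (0.000648168 − 0.00535426) = 6.53623e-06.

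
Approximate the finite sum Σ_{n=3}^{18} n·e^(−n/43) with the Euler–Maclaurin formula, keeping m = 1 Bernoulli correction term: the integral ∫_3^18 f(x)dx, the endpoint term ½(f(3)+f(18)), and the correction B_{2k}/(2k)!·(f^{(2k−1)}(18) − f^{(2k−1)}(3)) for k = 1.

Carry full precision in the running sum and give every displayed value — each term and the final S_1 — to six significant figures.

S_1 ≈ 126.144

Integral: ∫_3^18 x·e^(−x/43) dx = 118.864.
Boundary: ½(f(3) + f(18)) = ½(2.79783 + 11.8434) = 7.32059.
Running total after boundary: 126.184.
Order-1 term: 1/12 · (0.382537 − 0.867545) = -0.0404173.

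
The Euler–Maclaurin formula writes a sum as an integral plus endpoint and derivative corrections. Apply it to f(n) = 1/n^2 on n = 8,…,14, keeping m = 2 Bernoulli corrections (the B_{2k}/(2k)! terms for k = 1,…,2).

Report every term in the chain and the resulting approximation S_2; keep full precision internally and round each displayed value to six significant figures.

The integral term ∫_8^14 1/x^2 dx = 0.0535714.
½[f(8) + f(14)] = ½[0.0156250 + 0.00510204] = 0.0103635.
So far: 0.0639349.
Order-1 term: 1/12 · (-0.000728863 − (-0.00390625)) = 0.000264782.
Partial sum through k=1: 0.0641997.
Order-2 term: −1/720 · (-4.46243e-05 − (-0.000732422)) = -9.55274e-07.

S_2 ≈ 0.0641988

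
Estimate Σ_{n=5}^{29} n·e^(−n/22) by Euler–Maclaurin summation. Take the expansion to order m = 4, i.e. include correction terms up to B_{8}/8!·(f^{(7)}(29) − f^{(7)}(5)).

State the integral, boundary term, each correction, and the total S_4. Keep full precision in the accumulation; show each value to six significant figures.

∫_5^29 x·e^(−x/22) dx evaluates to 172.971.
½[f(5) + f(29)] = ½[3.98352 + 7.76102] = 5.87227.
Integral + boundary = 178.843.
k=1: B_{2}/(2)! × [f^{(1)}(29) − f^{(1)}(5)] = 1/12 × (-0.0851523 − 0.615634) = -0.0583989.
Partial sum through k=1: 178.784.
k=2: B_{4}/(4)! × [f^{(3)}(29) − f^{(3)}(5)] = −1/720 × (0.000929939 − 0.00456414) = 5.04749e-06.
Partial sum through k=2: 178.784.
k=3: B_{6}/(6)! × [f^{(5)}(29) − f^{(5)}(5)] = 1/30240 × (4.20623e-06 − 1.62320e-05) = -3.97678e-10.
Partial sum through k=3: 178.784.
k=4: B_{8}/(8)! × [f^{(7)}(29) − f^{(7)}(5)] = −1/1209600 × (1.34113e-08 − 4.75909e-08) = 2.82569e-14.

S_4 ≈ 178.784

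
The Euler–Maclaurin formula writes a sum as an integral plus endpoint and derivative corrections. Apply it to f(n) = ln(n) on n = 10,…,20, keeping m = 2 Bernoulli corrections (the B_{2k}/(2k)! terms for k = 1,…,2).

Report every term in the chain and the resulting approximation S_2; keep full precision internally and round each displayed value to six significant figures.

S_2 ≈ 29.5338

Integral: ∫_10^20 ln(x) dx = 26.8888.
½[f(10) + f(20)] = ½[2.30259 + 2.99573] = 2.64916.
So far: 29.5380.
Correction k=1: B_{2}/2! · (f^{(1)}(20) − f^{(1)}(10)) = 1/12 · (0.0500000 − 0.100000) = -0.00416667.
After k=1: 29.5338.
Correction k=2: B_{4}/4! · (f^{(3)}(20) − f^{(3)}(10)) = −1/720 · (0.000250000 − 0.00200000) = 2.43056e-06.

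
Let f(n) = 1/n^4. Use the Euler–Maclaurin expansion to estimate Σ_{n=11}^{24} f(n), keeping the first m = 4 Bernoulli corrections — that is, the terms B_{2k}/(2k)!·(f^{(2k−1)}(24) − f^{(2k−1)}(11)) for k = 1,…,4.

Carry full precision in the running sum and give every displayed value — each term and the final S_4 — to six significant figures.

∫_11^24 1/x^4 dx evaluates to 0.000226326.
Boundary: ½(f(11) + f(24)) = ½(6.83013e-05 + 3.01408e-06) = 3.56577e-05.
Integral + boundary = 0.000261983.
Order-1 term: 1/12 · (-5.02347e-07 − (-2.48369e-05)) = 2.02788e-06.
Running total after k=1: 0.000264011.
Order-2 term: −1/720 · (-2.61639e-08 − (-6.15790e-06)) = -8.51630e-09.
Running total after k=2: 0.000264003.
Order-3 term: 1/30240 · (-2.54371e-09 − (-2.84994e-06)) = 9.41598e-11.
Running total after k=3: 0.000264003.
Order-4 term: −1/1209600 · (-3.97455e-10 − (-2.11979e-06)) = -1.75214e-12.

S_4 ≈ 0.000264003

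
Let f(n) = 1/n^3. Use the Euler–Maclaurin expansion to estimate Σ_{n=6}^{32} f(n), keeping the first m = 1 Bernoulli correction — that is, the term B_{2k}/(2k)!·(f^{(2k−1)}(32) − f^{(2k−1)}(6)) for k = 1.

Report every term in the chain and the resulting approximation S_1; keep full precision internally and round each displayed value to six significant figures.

The integral term ∫_6^32 1/x^3 dx = 0.0134006.
½[f(6) + f(32)] = ½[0.00462963 + 3.05176e-05] = 0.00233007.
Integral + boundary = 0.0157307.
Correction k=1: B_{2}/2! · (f^{(1)}(32) − f^{(1)}(6)) = 1/12 · (-2.86102e-06 − (-0.00231481)) = 0.000192663.

S_1 ≈ 0.0159233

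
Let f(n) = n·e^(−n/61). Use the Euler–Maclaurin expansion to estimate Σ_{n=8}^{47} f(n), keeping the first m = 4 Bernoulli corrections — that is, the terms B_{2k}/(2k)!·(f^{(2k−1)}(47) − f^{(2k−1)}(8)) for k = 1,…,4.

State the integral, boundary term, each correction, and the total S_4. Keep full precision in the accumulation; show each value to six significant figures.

S_4 ≈ 657.164

∫_8^47 x·e^(−x/61) dx evaluates to 642.835.
½[f(8) + f(47)] = ½[7.01671 + 21.7509] = 14.3838.
Running total after boundary: 657.218.
k=1: B_{2}/(2)! × [f^{(1)}(47) − f^{(1)}(8)] = 1/12 × (0.106213 − 0.762060) = -0.0546539.
After k=1: 657.164.
k=2: B_{4}/(4)! × [f^{(3)}(47) − f^{(3)}(8)] = −1/720 × (0.000277287 − 0.000676226) = 5.54082e-07.
After k=2: 657.164.
k=3: B_{6}/(6)! × [f^{(5)}(47) − f^{(5)}(8)] = 1/30240 × (1.41368e-07 − 3.08426e-07) = -5.52441e-12.
After k=3: 657.164.
k=4: B_{8}/(8)! × [f^{(7)}(47) − f^{(7)}(8)] = −1/1209600 × (5.59570e-11 − 1.16936e-10) = 5.04126e-17.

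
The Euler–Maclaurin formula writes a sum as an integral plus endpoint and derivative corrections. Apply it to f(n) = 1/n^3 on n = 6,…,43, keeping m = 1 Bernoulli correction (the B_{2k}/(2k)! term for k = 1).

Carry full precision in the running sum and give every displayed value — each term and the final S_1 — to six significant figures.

Integral: ∫_6^43 1/x^3 dx = 0.0136185.
½[f(6) + f(43)] = ½[0.00462963 + 1.25775e-05] = 0.00232110.
So far: 0.0159396.
Correction k=1: B_{2}/2! · (f^{(1)}(43) − f^{(1)}(6)) = 1/12 · (-8.77501e-07 − (-0.00231481)) = 0.000192828.

S_1 ≈ 0.0161324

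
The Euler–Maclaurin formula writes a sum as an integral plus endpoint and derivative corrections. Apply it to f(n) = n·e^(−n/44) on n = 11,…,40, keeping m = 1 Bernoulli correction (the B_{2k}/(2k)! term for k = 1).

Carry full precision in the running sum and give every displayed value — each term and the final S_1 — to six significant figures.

S_1 ≈ 407.911

The integral term ∫_11^40 x·e^(−x/44) dx = 395.615.
½[f(11) + f(40)] = ½[8.56681 + 16.1156] = 12.3412.
Integral + boundary = 407.956.
Order-1 term: 1/12 · (0.0366264 − 0.584101) = -0.0456228.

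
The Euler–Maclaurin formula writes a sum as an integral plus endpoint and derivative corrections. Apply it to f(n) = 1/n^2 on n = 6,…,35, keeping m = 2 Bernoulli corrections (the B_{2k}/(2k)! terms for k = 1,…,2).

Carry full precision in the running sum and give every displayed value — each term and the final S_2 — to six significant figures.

The integral term ∫_6^35 1/x^2 dx = 0.138095.
½[f(6) + f(35)] = ½[0.0277778 + 0.000816327] = 0.0142971.
Integral + boundary = 0.152392.
Correction k=1: B_{2}/2! · (f^{(1)}(35) − f^{(1)}(6)) = 1/12 · (-4.66472e-05 − (-0.00925926)) = 0.000767718.
Running total after k=1: 0.153160.
Correction k=2: B_{4}/4! · (f^{(3)}(35) − f^{(3)}(6)) = −1/720 · (-4.56952e-07 − (-0.00308642)) = -4.28606e-06.

S_2 ≈ 0.153156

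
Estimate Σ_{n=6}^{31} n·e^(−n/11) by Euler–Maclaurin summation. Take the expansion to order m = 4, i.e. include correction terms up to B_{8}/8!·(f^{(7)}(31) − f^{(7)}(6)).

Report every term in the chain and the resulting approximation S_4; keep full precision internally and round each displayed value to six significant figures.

S_4 ≈ 83.4264

Integral: ∫_6^31 x·e^(−x/11) dx = 80.7931.
½[f(6) + f(31)] = ½[3.47747 + 1.85115] = 2.66431.
Running total after boundary: 83.4574.
Correction k=1: B_{2}/2! · (f^{(1)}(31) − f^{(1)}(6)) = 1/12 · (-0.108572 − 0.263445) = -0.0310014.
Partial sum through k=1: 83.4264.
Correction k=2: B_{4}/4! · (f^{(3)}(31) − f^{(3)}(6)) = −1/720 · (8.97286e-05 − 0.0117570) = 1.62046e-05.
Partial sum through k=2: 83.4264.
Correction k=3: B_{6}/6! · (f^{(5)}(31) − f^{(5)}(6)) = 1/30240 · (8.89871e-06 − 0.000176338) = -5.53700e-09.
Partial sum through k=3: 83.4264.
Correction k=4: B_{8}/8! · (f^{(7)}(31) − f^{(7)}(6)) = −1/1209600 · (1.40958e-07 − 2.11165e-06) = 1.62921e-12.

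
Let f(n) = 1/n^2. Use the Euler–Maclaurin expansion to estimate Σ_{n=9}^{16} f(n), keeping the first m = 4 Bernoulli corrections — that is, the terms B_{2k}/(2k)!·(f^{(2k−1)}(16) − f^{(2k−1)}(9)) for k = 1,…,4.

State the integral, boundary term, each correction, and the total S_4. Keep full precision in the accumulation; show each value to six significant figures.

S_4 ≈ 0.0569245

The integral term ∫_9^16 1/x^2 dx = 0.0486111.
Endpoint term: (f(9) + f(16))/2 = (0.0123457 + 0.00390625)/2 = 0.00812596.
So far: 0.0567371.
k=1: B_{2}/(2)! × [f^{(1)}(16) − f^{(1)}(9)] = 1/12 × (-0.000488281 − (-0.00274348)) = 0.000187934.
Partial sum through k=1: 0.0569250.
k=2: B_{4}/(4)! × [f^{(3)}(16) − f^{(3)}(9)] = −1/720 × (-2.28882e-05 − (-0.000406442)) = -5.32714e-07.
Partial sum through k=2: 0.0569245.
k=3: B_{6}/(6)! × [f^{(5)}(16) − f^{(5)}(9)] = 1/30240 × (-2.68221e-06 − (-0.000150534)) = 4.88928e-09.
Partial sum through k=3: 0.0569245.
k=4: B_{8}/(8)! × [f^{(7)}(16) − f^{(7)}(9)] = −1/1209600 × (-5.86733e-07 − (-0.000104073)) = -8.55541e-11.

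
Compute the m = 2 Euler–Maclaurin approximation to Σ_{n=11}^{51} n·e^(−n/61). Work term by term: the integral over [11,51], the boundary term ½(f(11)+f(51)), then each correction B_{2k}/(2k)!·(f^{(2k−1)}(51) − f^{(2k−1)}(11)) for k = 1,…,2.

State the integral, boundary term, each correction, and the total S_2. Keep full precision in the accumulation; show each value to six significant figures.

The integral term ∫_11^51 x·e^(−x/61) dx = 706.231.
Endpoint term: (f(11) + f(51))/2 = (9.18496 + 22.1040)/2 = 15.6445.
Integral + boundary = 721.875.
k=1: B_{2}/(2)! × [f^{(1)}(51) − f^{(1)}(11)] = 1/12 × (0.0710512 − 0.684423) = -0.0511143.
After k=1: 721.824.
k=2: B_{4}/(4)! × [f^{(3)}(51) − f^{(3)}(11)] = −1/720 × (0.000252049 − 0.000632737) = 5.28733e-07.

S_2 ≈ 721.824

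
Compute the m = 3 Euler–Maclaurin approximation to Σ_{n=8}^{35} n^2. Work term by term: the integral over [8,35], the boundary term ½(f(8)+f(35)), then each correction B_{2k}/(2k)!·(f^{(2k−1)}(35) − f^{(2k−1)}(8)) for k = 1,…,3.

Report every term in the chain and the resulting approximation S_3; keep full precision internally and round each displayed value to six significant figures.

The integral term ∫_8^35 x^2 dx = 14121.0.
½[f(8) + f(35)] = ½[64.0000 + 1225.00] = 644.500.
Running total after boundary: 14765.5.
k=1: B_{2}/(2)! × [f^{(1)}(35) − f^{(1)}(8)] = 1/12 × (70.0000 − 16.0000) = 4.50000.
Running total after k=1: 14770.0.
k=2: B_{4}/(4)! × [f^{(3)}(35) − f^{(3)}(8)] = −1/720 × (0.00000 − 0.00000) = 0.00000.
Running total after k=2: 14770.0.
k=3: B_{6}/(6)! × [f^{(5)}(35) − f^{(5)}(8)] = 1/30240 × (0.00000 − 0.00000) = 0.00000.

S_3 ≈ 14770.0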